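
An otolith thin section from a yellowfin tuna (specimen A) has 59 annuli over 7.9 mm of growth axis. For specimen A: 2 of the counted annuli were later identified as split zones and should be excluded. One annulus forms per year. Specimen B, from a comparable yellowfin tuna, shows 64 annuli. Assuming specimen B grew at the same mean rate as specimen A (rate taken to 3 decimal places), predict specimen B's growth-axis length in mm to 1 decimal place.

8.9 mm

Specimen A: true annulus count = 59 − 2 = 57.
A: Extension rate ≈ 7.9 / 57 = 0.139 mm/year.
For B, 0.139 mm/year × 64 years = 8.9 mm.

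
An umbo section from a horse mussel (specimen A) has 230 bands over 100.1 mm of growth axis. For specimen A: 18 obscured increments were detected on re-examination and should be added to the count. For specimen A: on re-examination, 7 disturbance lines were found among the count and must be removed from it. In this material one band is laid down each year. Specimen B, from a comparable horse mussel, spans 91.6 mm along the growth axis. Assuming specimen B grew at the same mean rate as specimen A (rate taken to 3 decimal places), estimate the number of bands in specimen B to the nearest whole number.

221 bands

Specimen A: after corrections the count is 230 − 7 + 18 = 241 bands.
A: 100.1 mm over 241 years gives 100.1 / 241 ≈ 0.415 mm/yr.
Specimen B: 91.6 mm / 0.415 mm per year = 220.72 years ≈ 221 bands.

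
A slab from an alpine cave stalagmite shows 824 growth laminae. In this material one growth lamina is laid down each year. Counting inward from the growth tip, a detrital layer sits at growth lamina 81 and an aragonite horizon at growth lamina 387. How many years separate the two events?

306 years

The two markers are separated by 387 − 81 = 306 growth laminae.
At one growth lamina per year, 306 years elapsed between them.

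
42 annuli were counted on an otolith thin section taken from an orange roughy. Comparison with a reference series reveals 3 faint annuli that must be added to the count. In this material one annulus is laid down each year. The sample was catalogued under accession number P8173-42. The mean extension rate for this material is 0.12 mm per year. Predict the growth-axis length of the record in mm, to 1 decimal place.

5.4 mm

Adjusted count: 42 + 3 = 45 annuli.
Predicted length = 0.12 mm/year × 45 years = 5.4 mm.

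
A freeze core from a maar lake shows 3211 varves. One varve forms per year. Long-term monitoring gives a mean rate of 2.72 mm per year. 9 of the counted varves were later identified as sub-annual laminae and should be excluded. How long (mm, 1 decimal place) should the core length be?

Correcting the raw count gives 3211 − 9 = 3202 true varves.
3202 years at 2.72 mm/year gives 2.72 × 3202 = 8709.4 mm.

8709.4 mm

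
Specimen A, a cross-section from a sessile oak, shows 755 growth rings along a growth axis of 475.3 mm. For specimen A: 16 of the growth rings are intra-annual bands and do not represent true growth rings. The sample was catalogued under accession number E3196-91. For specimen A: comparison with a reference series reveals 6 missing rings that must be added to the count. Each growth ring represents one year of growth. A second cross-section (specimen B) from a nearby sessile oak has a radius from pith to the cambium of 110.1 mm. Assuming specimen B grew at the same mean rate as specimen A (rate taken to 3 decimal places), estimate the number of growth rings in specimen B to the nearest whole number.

Specimen A: adjusted count: 755 − 16 + 6 = 745 growth rings.
A: 475.3 mm over 745 years gives 475.3 / 745 ≈ 0.638 mm/year.
Specimen B: 110.1 mm / 0.638 mm per year = 172.57 years ≈ 173 growth rings.

173 growth rings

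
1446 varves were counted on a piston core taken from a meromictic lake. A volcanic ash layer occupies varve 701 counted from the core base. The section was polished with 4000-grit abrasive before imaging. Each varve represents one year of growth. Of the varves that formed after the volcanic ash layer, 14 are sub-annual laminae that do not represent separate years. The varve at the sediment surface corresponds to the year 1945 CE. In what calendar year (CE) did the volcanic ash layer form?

1214 CE

The volcanic ash layer sits at varve 701 from the core base, so 1446 − 701 = 745 varves formed after it.
Excluding 14 false varves: 745 − 14 = 731.
Counting back 731 years from 1945 CE places the volcanic ash layer in 1945 − 731 = 1214 CE.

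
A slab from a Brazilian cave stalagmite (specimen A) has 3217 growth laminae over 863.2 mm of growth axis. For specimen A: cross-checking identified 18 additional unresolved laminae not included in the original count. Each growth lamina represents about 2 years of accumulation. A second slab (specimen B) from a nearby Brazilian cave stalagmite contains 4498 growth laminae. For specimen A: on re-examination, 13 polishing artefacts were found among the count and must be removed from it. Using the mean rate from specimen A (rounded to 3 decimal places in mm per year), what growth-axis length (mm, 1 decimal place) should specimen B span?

Specimen A: correcting the raw count gives 3217 − 13 + 18 = 3222 true growth laminae.
Specimen A: multiplying by 2 years per growth lamina: 3222 × 2 = 6444 years.
A: Mean rate = 863.2 mm / 6444 years ≈ 0.134 mm per year.
Specimen B: at 2 years per growth lamina, 4498 × 2 = 8996 years. Length of B = 0.134 × 8996 = 1205.5 mm.

1205.5 mm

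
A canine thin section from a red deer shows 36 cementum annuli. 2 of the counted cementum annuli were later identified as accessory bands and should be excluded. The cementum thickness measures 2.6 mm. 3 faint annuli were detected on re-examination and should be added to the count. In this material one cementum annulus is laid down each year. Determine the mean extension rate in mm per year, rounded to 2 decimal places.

True cementum annulus count = 36 − 2 + 3 = 37.
2.6 mm over 37 years gives 2.6 / 37 ≈ 0.07 mm per year.

0.07 mm per year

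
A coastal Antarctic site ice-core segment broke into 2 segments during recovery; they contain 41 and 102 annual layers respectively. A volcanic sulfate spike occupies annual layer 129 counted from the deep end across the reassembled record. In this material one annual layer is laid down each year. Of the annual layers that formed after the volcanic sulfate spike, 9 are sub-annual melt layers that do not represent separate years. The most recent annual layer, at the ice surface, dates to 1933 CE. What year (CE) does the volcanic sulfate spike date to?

1928 CE

Total annual layers = 41 + 102 = 143.
The volcanic sulfate spike sits at annual layer 129 from the deep end, so 143 − 129 = 14 annual layers formed after it.
14 − 9 false = 5 true annual layers after the volcanic sulfate spike.
1933 − 5 = 1928 CE.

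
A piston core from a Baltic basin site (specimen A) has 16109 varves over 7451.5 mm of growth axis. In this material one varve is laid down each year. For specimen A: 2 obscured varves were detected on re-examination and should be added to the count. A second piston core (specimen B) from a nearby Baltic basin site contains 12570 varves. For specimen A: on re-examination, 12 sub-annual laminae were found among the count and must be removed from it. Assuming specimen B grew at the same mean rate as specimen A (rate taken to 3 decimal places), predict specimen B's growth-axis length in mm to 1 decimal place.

5819.9 mm

Specimen A: after corrections the count is 16109 − 12 + 2 = 16099 varves.
A: Mean rate = 7451.5 mm / 16099 years ≈ 0.463 mm/year.
Length of B = 0.463 × 12570 = 5819.9 mm.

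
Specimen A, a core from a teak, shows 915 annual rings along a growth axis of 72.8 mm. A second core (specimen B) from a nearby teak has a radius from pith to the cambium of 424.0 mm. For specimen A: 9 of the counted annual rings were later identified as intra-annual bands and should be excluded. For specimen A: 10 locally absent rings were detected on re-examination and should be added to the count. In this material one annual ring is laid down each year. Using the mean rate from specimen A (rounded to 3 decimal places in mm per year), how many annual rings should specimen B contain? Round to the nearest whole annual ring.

Specimen A: true annual ring count = 915 − 9 + 10 = 916.
A: Mean rate = 72.8 mm / 916 years ≈ 0.079 mm/yr.
For B, 424.0 / 0.079 = 5367.09 years ≈ 5367 annual rings.

5367 annual rings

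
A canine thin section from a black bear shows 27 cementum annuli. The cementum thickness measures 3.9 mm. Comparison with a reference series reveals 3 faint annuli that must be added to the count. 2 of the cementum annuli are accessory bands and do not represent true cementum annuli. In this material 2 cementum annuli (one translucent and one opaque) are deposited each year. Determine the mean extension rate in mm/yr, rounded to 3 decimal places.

Adjusted count: 27 − 2 + 3 = 28 cementum annuli.
Dividing by 2 cementum annuli per year: 28 / 2 = 14 years.
Extension rate ≈ 3.9 / 14 = 0.279 mm/yr.

0.279 mm/yr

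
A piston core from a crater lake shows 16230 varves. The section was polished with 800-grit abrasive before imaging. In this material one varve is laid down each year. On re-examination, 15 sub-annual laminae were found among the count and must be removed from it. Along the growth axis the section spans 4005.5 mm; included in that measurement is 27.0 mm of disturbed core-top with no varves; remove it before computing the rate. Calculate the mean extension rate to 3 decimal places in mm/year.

0.245 mm/year

After corrections the count is 16230 − 15 = 16215 varves.
The growth record spans 4005.5 − 27.0 = 3978.5 mm.
3978.5 mm over 16215 years gives 3978.5 / 16215 ≈ 0.245 mm/year.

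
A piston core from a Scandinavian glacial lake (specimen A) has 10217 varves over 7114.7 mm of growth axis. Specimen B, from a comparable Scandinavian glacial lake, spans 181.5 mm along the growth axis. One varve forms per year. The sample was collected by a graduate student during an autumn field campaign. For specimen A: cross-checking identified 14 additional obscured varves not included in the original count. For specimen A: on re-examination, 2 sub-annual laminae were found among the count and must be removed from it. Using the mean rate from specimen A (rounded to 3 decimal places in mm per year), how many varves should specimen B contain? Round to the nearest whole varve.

Specimen A: true varve count = 10217 − 2 + 14 = 10229.
A: 7114.7 mm over 10229 years gives 7114.7 / 10229 ≈ 0.696 mm per year.
Specimen B: 181.5 mm / 0.696 mm per year = 260.78 years ≈ 261 varves.

261 varves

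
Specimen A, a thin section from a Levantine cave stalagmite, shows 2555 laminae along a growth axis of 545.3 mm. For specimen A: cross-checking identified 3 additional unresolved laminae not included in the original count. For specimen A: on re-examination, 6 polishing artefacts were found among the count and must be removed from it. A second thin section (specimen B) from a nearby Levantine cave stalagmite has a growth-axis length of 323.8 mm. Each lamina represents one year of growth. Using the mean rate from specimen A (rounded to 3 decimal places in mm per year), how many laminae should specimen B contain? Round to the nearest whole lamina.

1513 laminae

Specimen A: after corrections the count is 2555 − 6 + 3 = 2552 laminae.
A: Mean rate = 545.3 mm / 2552 years ≈ 0.214 mm/yr.
For B, 323.8 / 0.214 = 1513.08 years ≈ 1513 laminae.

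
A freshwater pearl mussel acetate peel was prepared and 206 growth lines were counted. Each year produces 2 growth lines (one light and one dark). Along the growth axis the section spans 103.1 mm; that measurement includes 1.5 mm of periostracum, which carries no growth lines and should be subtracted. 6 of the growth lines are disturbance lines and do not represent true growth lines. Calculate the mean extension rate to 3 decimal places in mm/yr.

1.016 mm/yr

True growth line count = 206 − 6 = 200.
With 2 growth lines per year, 200 / 2 = 100 years.
The growth record spans 103.1 − 1.5 = 101.6 mm.
101.6 mm over 100 years gives 101.6 / 100 ≈ 1.016 mm/yr.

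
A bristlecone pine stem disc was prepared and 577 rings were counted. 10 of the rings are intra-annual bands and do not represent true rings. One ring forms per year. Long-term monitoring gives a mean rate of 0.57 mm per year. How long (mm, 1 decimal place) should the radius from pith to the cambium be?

323.2 mm

Adjusted count: 577 − 10 = 567 rings.
Predicted length = 0.57 mm/year × 567 years = 323.2 mm.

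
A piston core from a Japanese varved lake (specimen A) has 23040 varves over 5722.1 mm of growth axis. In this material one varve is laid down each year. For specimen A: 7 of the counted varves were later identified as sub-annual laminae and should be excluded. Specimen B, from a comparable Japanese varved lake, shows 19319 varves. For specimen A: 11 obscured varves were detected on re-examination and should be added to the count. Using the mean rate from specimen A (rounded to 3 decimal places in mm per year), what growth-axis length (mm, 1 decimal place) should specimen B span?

Specimen A: true varve count = 23040 − 7 + 11 = 23044.
A: Mean rate = 5722.1 mm / 23044 years ≈ 0.248 mm per year.
B's length ≈ 0.248 × 19319 = 4791.1 mm.

4791.1 mm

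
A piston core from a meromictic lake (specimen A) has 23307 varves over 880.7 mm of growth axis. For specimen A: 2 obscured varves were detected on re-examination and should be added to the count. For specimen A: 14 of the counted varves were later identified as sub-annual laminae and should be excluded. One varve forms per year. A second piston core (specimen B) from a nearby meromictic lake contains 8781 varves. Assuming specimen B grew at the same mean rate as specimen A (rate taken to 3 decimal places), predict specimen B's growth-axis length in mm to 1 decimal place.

Specimen A: true varve count = 23307 − 14 + 2 = 23295.
A: 880.7 mm over 23295 years gives 880.7 / 23295 ≈ 0.038 mm per year.
B's length ≈ 0.038 × 8781 = 333.7 mm.

333.7 mm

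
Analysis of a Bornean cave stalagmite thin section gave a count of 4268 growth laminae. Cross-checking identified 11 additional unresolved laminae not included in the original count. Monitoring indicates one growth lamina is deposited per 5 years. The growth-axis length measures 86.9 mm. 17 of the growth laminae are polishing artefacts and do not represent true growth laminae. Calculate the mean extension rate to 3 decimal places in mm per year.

True growth lamina count = 4268 − 17 + 11 = 4262.
At 5 years per growth lamina, 4262 × 5 = 21310 years.
Mean rate = 86.9 mm / 21310 years ≈ 0.004 mm per year.

0.004 mm per year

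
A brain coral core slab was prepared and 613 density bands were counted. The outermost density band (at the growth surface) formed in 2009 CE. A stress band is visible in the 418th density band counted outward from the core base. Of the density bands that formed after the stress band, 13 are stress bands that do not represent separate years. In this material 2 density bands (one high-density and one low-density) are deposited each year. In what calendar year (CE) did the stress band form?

1918 CE

613 − 418 = 195 density bands lie beyond the stress band toward the growth surface.
195 − 13 false = 182 true density bands after the stress band.
Dividing by 2 density bands per year: 182 / 2 = 91 years.
2009 − 91 = 1918 CE.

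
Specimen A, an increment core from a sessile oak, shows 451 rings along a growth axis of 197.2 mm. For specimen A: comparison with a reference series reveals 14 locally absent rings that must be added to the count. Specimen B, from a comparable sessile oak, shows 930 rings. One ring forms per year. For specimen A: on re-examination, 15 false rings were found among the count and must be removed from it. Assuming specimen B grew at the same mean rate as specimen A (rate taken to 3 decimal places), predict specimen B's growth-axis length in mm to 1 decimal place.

407.3 mm

Specimen A: true ring count = 451 − 15 + 14 = 450.
A: 197.2 mm over 450 years gives 197.2 / 450 ≈ 0.438 mm/year.
Length of B = 0.438 × 930 = 407.3 mm.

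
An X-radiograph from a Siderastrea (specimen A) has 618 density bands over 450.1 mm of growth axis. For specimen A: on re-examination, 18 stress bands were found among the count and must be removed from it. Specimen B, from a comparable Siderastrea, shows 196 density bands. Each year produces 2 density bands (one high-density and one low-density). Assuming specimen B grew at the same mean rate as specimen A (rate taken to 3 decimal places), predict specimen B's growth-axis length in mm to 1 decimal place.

147.0 mm

Specimen A: after corrections the count is 618 − 18 = 600 density bands.
Specimen A: dividing by 2 density bands per year: 600 / 2 = 300 years.
A: Mean rate = 450.1 mm / 300 years ≈ 1.500 mm/year.
Specimen B: dividing by 2 density bands per year: 196 / 2 = 98 years. Length of B = 1.500 × 98 = 147.0 mm.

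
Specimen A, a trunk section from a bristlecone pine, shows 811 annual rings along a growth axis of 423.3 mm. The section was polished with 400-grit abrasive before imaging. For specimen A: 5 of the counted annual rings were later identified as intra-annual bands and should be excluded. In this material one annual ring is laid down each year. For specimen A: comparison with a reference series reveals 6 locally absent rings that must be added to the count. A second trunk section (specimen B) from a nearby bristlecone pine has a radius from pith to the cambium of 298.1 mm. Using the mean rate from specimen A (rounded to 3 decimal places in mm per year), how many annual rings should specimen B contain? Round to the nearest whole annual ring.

Specimen A: correcting the raw count gives 811 − 5 + 6 = 812 true annual rings.
A: 423.3 mm over 812 years gives 423.3 / 812 ≈ 0.521 mm/year.
B spans 298.1 / 0.521 = 572.17 years ≈ 572 annual rings.

572 annual rings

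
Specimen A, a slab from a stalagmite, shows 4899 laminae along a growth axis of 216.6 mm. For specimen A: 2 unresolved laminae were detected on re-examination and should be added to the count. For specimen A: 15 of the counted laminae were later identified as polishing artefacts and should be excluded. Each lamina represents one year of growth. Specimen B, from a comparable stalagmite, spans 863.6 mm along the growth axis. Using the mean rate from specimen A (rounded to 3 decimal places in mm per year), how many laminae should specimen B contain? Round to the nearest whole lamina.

19627 laminae

Specimen A: correcting the raw count gives 4899 − 15 + 2 = 4886 true laminae.
A: Extension rate ≈ 216.6 / 4886 = 0.044 mm/yr.
B spans 863.6 / 0.044 = 19627.27 years ≈ 19627 laminae.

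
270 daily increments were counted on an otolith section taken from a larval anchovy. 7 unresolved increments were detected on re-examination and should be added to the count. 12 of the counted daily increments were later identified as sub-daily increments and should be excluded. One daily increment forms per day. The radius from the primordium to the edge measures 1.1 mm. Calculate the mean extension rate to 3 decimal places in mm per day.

0.004 mm per day

After corrections the count is 270 − 12 + 7 = 265 daily increments.
1.1 mm over 265 days gives 1.1 / 265 ≈ 0.004 mm per day.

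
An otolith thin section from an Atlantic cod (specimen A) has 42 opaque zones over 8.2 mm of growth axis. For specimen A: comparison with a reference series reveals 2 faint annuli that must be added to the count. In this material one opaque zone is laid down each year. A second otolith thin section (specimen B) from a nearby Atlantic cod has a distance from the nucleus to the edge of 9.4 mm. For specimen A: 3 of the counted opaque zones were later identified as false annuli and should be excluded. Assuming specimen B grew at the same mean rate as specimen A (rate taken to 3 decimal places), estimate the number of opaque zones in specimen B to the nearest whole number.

47 opaque zones

Specimen A: after corrections the count is 42 − 3 + 2 = 41 opaque zones.
A: 8.2 mm over 41 years gives 8.2 / 41 ≈ 0.200 mm per year.
B spans 9.4 / 0.200 = 47.00 years ≈ 47 opaque zones.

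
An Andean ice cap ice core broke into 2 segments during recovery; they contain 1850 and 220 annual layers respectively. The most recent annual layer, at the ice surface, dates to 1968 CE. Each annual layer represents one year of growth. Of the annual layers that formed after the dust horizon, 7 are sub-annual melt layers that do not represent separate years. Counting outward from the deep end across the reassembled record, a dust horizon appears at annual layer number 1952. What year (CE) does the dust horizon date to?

Total annual layers = 1850 + 220 = 2070.
Between annual layer 1952 and the ice surface there are 2070 − 1952 = 118 annual layers.
118 − 7 false = 111 true annual layers after the dust horizon.
The annual layer at the ice surface is 1968 CE, so the dust horizon dates to 1968 − 111 = 1857 CE.

1857 CE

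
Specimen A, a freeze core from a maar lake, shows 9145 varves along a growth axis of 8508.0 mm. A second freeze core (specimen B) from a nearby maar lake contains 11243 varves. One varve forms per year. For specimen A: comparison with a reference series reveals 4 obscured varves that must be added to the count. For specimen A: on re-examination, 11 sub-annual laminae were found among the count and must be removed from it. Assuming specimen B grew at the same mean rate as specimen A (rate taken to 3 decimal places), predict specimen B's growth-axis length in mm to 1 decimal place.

Specimen A: adjusted count: 9145 − 11 + 4 = 9138 varves.
A: Mean rate = 8508.0 mm / 9138 years ≈ 0.931 mm/yr.
B's length ≈ 0.931 × 11243 = 10467.2 mm.

10467.2 mm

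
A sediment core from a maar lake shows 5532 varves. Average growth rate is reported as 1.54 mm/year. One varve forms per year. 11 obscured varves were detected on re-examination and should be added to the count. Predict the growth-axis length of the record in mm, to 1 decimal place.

Correcting the raw count gives 5532 + 11 = 5543 true varves.
Length ≈ 1.54 × 5543 = 8536.2 mm.

8536.2 mm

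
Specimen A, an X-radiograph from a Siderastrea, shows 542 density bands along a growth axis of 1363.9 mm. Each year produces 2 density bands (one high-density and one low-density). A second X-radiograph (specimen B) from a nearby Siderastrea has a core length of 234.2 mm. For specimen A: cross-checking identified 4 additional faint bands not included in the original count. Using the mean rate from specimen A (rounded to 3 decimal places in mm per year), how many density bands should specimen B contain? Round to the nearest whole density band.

Specimen A: true density band count = 542 + 4 = 546.
Specimen A: dividing by 2 density bands per year: 546 / 2 = 273 years.
A: Extension rate ≈ 1363.9 / 273 = 4.996 mm/year.
For B, 234.2 / 4.996 = 46.88 years; at 2 density bands per year that is 46.88 × 2 ≈ 94 density bands.

94 density bands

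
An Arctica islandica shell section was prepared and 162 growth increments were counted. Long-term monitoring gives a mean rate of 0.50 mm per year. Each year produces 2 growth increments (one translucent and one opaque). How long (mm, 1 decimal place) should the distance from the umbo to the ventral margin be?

With 2 growth increments per year, 162 / 2 = 81 years.
Predicted length = 0.50 mm/year × 81 years = 40.5 mm.

40.5 mm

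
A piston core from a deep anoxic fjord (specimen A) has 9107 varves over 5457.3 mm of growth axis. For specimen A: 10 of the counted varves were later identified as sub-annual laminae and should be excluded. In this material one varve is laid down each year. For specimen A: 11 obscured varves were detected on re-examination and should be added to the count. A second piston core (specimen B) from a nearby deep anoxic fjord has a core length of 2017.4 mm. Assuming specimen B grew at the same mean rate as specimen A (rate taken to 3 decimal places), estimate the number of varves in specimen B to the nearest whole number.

Specimen A: true varve count = 9107 − 10 + 11 = 9108.
A: Mean rate = 5457.3 mm / 9108 years ≈ 0.599 mm/year.
For B, 2017.4 / 0.599 = 3367.95 years ≈ 3368 varves.

3368 varves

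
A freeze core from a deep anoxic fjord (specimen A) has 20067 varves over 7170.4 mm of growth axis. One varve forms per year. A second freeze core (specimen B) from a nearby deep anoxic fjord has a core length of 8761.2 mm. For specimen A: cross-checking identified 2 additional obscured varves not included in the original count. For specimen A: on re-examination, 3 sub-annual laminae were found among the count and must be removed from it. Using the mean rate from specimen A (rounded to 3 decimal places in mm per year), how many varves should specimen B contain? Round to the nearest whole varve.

Specimen A: correcting the raw count gives 20067 − 3 + 2 = 20066 true varves.
A: Extension rate ≈ 7170.4 / 20066 = 0.357 mm/year.
For B, 8761.2 / 0.357 = 24541.18 years ≈ 24541 varves.

24541 varves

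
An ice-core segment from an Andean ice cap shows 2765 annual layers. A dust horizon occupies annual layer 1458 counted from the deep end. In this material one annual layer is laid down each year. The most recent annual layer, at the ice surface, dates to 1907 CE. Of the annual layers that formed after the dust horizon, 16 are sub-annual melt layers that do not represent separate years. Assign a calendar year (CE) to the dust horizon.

The dust horizon sits at annual layer 1458 from the deep end, so 2765 − 1458 = 1307 annual layers formed after it.
Excluding 16 false annual layers: 1307 − 16 = 1291.
Counting back 1291 years from 1907 CE places the dust horizon in 1907 − 1291 = 616 CE.

616 CE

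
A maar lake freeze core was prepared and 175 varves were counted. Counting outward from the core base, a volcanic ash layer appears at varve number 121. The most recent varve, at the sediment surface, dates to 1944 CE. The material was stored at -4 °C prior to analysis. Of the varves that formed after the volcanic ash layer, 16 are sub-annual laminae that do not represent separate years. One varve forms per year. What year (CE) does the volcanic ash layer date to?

The volcanic ash layer sits at varve 121 from the core base, so 175 − 121 = 54 varves formed after it.
54 − 16 false = 38 true varves after the volcanic ash layer.
Counting back 38 years from 1944 CE places the volcanic ash layer in 1944 − 38 = 1906 CE.

1906 CE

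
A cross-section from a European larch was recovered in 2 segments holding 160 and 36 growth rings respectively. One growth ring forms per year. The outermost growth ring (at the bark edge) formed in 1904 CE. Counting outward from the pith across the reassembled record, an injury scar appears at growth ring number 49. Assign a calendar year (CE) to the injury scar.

Total growth rings = 160 + 36 = 196.
Between growth ring 49 and the bark edge there are 196 − 49 = 147 growth rings.
The growth ring at the bark edge is 1904 CE, so the injury scar dates to 1904 − 147 = 1757 CE.

1757 CE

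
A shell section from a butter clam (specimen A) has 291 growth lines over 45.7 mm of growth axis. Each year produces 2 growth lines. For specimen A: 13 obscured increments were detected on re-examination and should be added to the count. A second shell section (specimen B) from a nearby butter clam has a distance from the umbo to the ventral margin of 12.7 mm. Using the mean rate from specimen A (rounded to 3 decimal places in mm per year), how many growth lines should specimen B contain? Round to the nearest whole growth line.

84 growth lines

Specimen A: correcting the raw count gives 291 + 13 = 304 true growth lines.
Specimen A: dividing by 2 growth lines per year: 304 / 2 = 152 years.
A: 45.7 mm over 152 years gives 45.7 / 152 ≈ 0.301 mm/year.
B spans 12.7 / 0.301 = 42.19 years; at 2 growth lines per year that is 42.19 × 2 ≈ 84 growth lines.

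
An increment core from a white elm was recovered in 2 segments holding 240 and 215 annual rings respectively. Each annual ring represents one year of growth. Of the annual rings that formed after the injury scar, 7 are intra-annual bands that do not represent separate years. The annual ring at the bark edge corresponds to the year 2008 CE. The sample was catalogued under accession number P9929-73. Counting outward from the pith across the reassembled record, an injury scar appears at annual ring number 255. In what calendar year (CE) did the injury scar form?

Total annual rings = 240 + 215 = 455.
455 − 255 = 200 annual rings lie beyond the injury scar toward the bark edge.
200 − 7 false = 193 true annual rings after the injury scar.
2008 − 193 = 1815 CE.

1815 CE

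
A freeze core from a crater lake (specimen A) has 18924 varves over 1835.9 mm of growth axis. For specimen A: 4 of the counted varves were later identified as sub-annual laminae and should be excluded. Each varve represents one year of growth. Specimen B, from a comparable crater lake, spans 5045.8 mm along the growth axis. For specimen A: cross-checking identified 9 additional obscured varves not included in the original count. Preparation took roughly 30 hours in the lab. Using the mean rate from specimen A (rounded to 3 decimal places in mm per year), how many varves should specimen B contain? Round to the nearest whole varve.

Specimen A: after corrections the count is 18924 − 4 + 9 = 18929 varves.
A: Mean rate = 1835.9 mm / 18929 years ≈ 0.097 mm/yr.
B spans 5045.8 / 0.097 = 52018.56 years ≈ 52019 varves.

52019 varves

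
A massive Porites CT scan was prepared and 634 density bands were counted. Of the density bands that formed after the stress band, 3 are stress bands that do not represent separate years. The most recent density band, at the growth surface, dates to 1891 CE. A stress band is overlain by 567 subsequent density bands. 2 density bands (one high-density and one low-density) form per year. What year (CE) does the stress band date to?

1609 CE

567 density bands formed after the stress band.
567 − 3 false = 564 true density bands after the stress band.
Dividing by 2 density bands per year: 564 / 2 = 282 years.
Counting back 282 years from 1891 CE places the stress band in 1891 − 282 = 1609 CE.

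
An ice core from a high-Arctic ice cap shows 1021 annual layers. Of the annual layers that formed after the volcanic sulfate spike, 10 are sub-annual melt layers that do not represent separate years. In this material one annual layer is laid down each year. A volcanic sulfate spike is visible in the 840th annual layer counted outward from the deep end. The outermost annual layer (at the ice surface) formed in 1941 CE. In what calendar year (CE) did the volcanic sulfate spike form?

1770 CE

Between annual layer 840 and the ice surface there are 1021 − 840 = 181 annual layers.
Removing the 10 false annual layers leaves 181 − 10 = 171 true annual layers beyond the volcanic sulfate spike.
Counting back 171 years from 1941 CE places the volcanic sulfate spike in 1941 − 171 = 1770 CE.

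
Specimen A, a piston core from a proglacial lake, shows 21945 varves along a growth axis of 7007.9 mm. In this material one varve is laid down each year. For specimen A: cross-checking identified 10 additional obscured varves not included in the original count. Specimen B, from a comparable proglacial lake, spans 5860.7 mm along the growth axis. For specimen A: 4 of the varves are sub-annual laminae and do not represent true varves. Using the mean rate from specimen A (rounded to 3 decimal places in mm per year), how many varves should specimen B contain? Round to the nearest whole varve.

18372 varves

Specimen A: true varve count = 21945 − 4 + 10 = 21951.
A: 7007.9 mm over 21951 years gives 7007.9 / 21951 ≈ 0.319 mm/yr.
B spans 5860.7 / 0.319 = 18372.10 years ≈ 18372 varves.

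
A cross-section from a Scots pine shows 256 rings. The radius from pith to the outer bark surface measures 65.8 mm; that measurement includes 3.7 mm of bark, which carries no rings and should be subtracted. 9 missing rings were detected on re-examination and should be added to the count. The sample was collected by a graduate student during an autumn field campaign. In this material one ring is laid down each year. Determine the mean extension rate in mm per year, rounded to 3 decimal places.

0.234 mm per year

Adjusted count: 256 + 9 = 265 rings.
Net length = 65.8 − 3.7 = 62.1 mm.
62.1 mm over 265 years gives 62.1 / 265 ≈ 0.234 mm per year.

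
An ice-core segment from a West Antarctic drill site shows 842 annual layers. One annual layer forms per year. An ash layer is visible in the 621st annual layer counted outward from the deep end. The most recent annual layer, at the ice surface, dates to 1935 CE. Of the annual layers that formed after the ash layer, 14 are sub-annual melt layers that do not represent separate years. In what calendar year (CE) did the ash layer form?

1728 CE

The ash layer sits at annual layer 621 from the deep end, so 842 − 621 = 221 annual layers formed after it.
Removing the 14 false annual layers leaves 221 − 14 = 207 true annual layers beyond the ash layer.
1935 − 207 = 1728 CE.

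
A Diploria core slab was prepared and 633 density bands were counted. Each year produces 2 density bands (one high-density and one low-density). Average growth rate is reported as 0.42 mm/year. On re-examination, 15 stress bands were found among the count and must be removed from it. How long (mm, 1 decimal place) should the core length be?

129.8 mm

True density band count = 633 − 15 = 618.
618 density bands at 2 per year is 618 / 2 = 309 years.
309 years at 0.42 mm/year gives 0.42 × 309 = 129.8 mm.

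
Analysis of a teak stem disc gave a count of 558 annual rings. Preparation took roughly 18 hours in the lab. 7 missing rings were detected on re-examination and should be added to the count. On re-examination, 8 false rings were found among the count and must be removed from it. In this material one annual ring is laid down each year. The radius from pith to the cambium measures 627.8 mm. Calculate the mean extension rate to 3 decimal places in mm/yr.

1.127 mm/yr

Adjusted count: 558 − 8 + 7 = 557 annual rings.
Extension rate ≈ 627.8 / 557 = 1.127 mm/yr.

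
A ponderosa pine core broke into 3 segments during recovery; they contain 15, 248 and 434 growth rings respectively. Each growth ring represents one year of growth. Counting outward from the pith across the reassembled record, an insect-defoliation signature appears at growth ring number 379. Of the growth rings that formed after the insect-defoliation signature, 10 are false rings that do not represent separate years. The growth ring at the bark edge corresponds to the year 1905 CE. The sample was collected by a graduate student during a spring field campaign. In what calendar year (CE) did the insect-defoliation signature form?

Total growth rings = 15 + 248 + 434 = 697.
The insect-defoliation signature sits at growth ring 379 from the pith, so 697 − 379 = 318 growth rings formed after it.
Removing the 10 false growth rings leaves 318 − 10 = 308 true growth rings beyond the insect-defoliation signature.
The growth ring at the bark edge is 1905 CE, so the insect-defoliation signature dates to 1905 − 308 = 1597 CE.

1597 CE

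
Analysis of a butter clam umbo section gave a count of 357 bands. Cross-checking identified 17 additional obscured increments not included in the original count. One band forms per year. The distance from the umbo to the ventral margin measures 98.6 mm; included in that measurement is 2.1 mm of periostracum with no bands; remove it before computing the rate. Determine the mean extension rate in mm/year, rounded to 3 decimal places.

0.258 mm/year

Correcting the raw count gives 357 + 17 = 374 true bands.
Net length = 98.6 − 2.1 = 96.5 mm.
Extension rate ≈ 96.5 / 374 = 0.258 mm/year.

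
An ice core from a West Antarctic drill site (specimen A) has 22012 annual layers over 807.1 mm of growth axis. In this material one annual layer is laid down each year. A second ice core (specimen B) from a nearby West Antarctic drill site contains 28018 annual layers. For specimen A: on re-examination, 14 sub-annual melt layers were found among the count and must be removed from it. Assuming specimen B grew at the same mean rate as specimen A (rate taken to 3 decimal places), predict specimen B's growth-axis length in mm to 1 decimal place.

1036.7 mm

Specimen A: adjusted count: 22012 − 14 = 21998 annual layers.
A: Extension rate ≈ 807.1 / 21998 = 0.037 mm/year.
B's length ≈ 0.037 × 28018 = 1036.7 mm.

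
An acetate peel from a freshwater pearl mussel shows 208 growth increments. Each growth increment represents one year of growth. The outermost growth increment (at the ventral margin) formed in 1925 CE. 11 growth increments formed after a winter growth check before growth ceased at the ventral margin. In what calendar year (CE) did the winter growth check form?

11 growth increments post-date the winter growth check.
1925 − 11 = 1914 CE.

1914 CE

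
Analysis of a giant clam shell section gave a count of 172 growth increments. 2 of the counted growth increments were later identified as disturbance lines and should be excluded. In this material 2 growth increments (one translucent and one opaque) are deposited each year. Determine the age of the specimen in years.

True growth increment count = 172 − 2 = 170.
170 growth increments at 2 per year is 170 / 2 = 85 years.

85 years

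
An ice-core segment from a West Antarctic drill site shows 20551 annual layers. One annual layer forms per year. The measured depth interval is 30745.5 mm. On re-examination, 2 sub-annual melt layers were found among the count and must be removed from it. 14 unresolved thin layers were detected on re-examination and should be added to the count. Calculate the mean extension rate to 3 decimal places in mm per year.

1.495 mm per year

True annual layer count = 20551 − 2 + 14 = 20563.
30745.5 mm over 20563 years gives 30745.5 / 20563 ≈ 1.495 mm per year.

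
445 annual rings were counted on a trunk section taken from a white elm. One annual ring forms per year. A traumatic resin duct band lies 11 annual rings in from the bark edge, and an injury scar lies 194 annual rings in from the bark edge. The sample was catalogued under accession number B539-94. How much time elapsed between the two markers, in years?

Separation: 194 − 11 = 183 annual rings.
That is 183 years at one annual ring per year.

183 years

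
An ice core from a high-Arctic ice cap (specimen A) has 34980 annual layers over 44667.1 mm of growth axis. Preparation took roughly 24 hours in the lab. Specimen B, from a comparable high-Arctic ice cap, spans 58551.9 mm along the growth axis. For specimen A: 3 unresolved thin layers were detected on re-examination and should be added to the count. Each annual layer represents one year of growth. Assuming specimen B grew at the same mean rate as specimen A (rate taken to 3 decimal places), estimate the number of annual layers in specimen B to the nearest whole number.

45851 annual layers

Specimen A: after corrections the count is 34980 + 3 = 34983 annual layers.
A: Extension rate ≈ 44667.1 / 34983 = 1.277 mm per year.
Specimen B: 58551.9 mm / 1.277 mm per year = 45851.14 years ≈ 45851 annual layers.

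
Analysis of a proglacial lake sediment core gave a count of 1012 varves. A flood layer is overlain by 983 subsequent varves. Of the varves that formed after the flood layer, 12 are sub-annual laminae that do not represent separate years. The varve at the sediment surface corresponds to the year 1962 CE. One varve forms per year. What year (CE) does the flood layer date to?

983 varves formed after the flood layer.
983 − 12 false = 971 true varves after the flood layer.
1962 − 971 = 991 CE.

991 CE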